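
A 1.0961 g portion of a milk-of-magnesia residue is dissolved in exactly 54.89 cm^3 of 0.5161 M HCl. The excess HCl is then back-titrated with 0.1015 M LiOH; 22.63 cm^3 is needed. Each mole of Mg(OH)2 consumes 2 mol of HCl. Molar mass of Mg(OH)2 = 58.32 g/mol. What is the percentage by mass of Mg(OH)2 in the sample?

Total n(HCl) added = 0.5161 x 0.05489 = 0.02833 mol.
n(LiOH) used = 0.1015 x 0.02263 = 0.002297 mol, which equals the excess n(HCl).
So n(HCl) consumed by the sample = 0.02833 - 0.002297 = 0.02603 mol.
n(Mg(OH)2) = 0.02603 / 2 = 0.01302 mol.
mass Mg(OH)2 = 0.01302 x 58.32 = 0.7591 g, so %Mg(OH)2 = 0.7591/1.0961 x 100 = 69.3%.

69.3%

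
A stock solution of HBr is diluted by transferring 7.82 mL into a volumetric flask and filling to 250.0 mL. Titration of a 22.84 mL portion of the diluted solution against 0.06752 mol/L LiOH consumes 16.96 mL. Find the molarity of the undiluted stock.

1.60 M

n(LiOH) = 0.06752 x 0.01696 = 0.001145 mol.
n(HBr) in the aliquot = 0.001145 mol.
[diluted HBr] = 0.001145 / 0.02284 = 0.05014 M.
Dilution factor = 250.0/7.820 = 31.97, so [stock] = 0.05014 x 31.97 = 1.60 M.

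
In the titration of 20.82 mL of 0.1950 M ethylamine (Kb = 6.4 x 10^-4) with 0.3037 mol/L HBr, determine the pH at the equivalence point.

n(C2H5NH2) = 0.1950 x 0.02082 = 0.004060 mol; V(HBr) at equivalence = 0.004060/0.3037 = 0.01337 L.
At equivalence the base is fully converted to C2H5NH3+; total volume = 0.03419 L, so [C2H5NH3+] = 0.004060/0.03419 = 0.1188 M.
Ka(C2H5NH3+) = Kw/Kb = 1.0e-14 / 6.4 x 10^-4 = 1.56e-11.
[H^+] = sqrt(Ka x [C2H5NH3+]) = sqrt(1.56e-11 x 0.1188) = 1.36e-6 M.
pH = -log(1.36e-6) = 5.87.

5.87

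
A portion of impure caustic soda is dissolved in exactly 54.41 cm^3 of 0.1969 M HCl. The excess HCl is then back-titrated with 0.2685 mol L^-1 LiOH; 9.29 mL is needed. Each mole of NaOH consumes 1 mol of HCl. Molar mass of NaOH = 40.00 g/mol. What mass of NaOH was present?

0.329 g

Total n(HCl) added = 0.1969 x 0.05441 = 0.01071 mol.
n(LiOH) used = 0.2685 x 0.009290 = 0.002494 mol, which equals the excess n(HCl).
So n(HCl) consumed by the sample = 0.01071 - 0.002494 = 0.008219 mol.
n(NaOH) = 0.008219 / 1 = 0.008219 mol.
mass = 0.008219 mol x 40.00 g/mol = 0.329 g.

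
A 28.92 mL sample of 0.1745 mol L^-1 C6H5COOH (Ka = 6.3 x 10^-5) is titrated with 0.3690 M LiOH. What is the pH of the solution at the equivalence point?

8.64

n(C6H5COOH) = 0.1745 x 0.02892 = 0.005047 mol; V(LiOH) at equivalence = 0.005047/0.3690 = 0.01368 L.
At equivalence all the acid is converted to C6H5COO-; total volume = 0.02892 + 0.01368 = 0.04260 L, so [C6H5COO-] = 0.005047/0.04260 = 0.1185 M.
Kb = Kw/Ka = 1.0e-14 / 6.3 x 10^-5 = 1.59e-10.
[OH^-] = sqrt(Kb x [C6H5COO-]) = sqrt(1.59e-10 x 0.1185) = 4.34e-6 M.
pOH = 5.36, so pH = 14.00 - 5.36 = 8.64.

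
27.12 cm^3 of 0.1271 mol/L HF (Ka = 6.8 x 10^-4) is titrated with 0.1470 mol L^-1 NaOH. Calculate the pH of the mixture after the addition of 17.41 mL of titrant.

Initial n(HF) = 0.1271 x 0.02712 = 0.003447 mol.
n(NaOH) added = 0.1470 x 0.01741 = 0.002559 mol, converting that many moles of HF to F-.
Remaining n(HF) = 0.0008877 mol; n(F-) = 0.002559 mol.
By Henderson-Hasselbalch, pH = pKa + log([A^-]/[HA]) = 3.17 + log(0.002559/0.0008877) = 3.17 + (+0.46) = 3.63.

3.63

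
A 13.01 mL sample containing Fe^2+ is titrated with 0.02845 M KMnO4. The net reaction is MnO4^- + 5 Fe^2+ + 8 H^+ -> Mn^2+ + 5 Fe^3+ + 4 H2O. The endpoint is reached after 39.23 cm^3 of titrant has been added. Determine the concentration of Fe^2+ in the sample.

n(KMnO4) = 0.02845 x 0.03923 = 0.001116 mol.
From the balanced equation, 1 mol KMnO4 reacts with 5 mol Fe^2+, so n(Fe^2+) = 0.001116 x 5/1 = 0.005580 mol.
[Fe^2+] = 0.005580 / 0.01301 L = 0.429 M.

0.429 M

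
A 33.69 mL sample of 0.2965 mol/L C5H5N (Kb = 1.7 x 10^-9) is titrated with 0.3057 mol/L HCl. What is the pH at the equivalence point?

3.03

n(C5H5N) = 0.2965 x 0.03369 = 0.009989 mol; V(HCl) at equivalence = 0.009989/0.3057 = 0.03268 L.
At equivalence the base is fully converted to C5H5NH+; total volume = 0.06637 L, so [C5H5NH+] = 0.009989/0.06637 = 0.1505 M.
Ka(C5H5NH+) = Kw/Kb = 1.0e-14 / 1.7 x 10^-9 = 5.88e-6.
[H^+] = sqrt(Ka x [C5H5NH+]) = sqrt(5.88e-6 x 0.1505) = 0.000941 M.
pH = -log(0.000941) = 3.03.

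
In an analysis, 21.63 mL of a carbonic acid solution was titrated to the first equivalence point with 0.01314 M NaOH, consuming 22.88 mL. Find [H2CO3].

n(NaOH) = 0.01314 x 0.02288 = 0.0003006 mol.
At the first equivalence point, 1 mol OH^- react per mol H2CO3, so n(H2CO3) = 0.0003006 / 1 = 0.0003006 mol.
[H2CO3] = 0.0003006 / 0.02163 L = 0.0139 M.

0.0139 M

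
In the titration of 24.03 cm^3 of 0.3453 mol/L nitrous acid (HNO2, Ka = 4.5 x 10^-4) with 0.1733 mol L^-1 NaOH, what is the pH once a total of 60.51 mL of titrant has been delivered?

12.41

n(acid) = 0.3453 x 0.02403 = 0.008298 mol; n(NaOH) added = 0.1733 x 0.06051 = 0.01049 mol.
Base is in excess by 0.01049 - 0.008298 = 0.002189 mol in a total volume of 0.08454 L.
[OH^-] = 0.002189/0.08454 = 0.02589 M, so pOH = 1.59 and pH = 14.00 - 1.59 = 12.41.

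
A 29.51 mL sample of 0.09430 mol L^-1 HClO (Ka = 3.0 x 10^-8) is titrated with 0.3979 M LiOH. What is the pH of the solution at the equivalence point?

10.20

n(HClO) = 0.09430 x 0.02951 = 0.002783 mol; V(LiOH) at equivalence = 0.002783/0.3979 = 0.006994 L.
At equivalence all the acid is converted to ClO-; total volume = 0.02951 + 0.006994 = 0.03650 L, so [ClO-] = 0.002783/0.03650 = 0.07623 M.
Kb = Kw/Ka = 1.0e-14 / 3.0 x 10^-8 = 3.33e-7.
[OH^-] = sqrt(Kb x [ClO-]) = sqrt(3.33e-7 x 0.07623) = 0.000159 M.
pOH = 3.80, so pH = 14.00 - 3.80 = 10.20.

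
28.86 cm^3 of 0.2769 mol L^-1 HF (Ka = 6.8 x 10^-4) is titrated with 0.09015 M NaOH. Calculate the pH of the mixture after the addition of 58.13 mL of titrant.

Initial n(HF) = 0.2769 x 0.02886 = 0.007991 mol.
n(NaOH) added = 0.09015 x 0.05813 = 0.005240 mol, converting that many moles of HF to F-.
Remaining n(HF) = 0.002751 mol; n(F-) = 0.005240 mol.
By Henderson-Hasselbalch, pH = pKa + log([A^-]/[HA]) = 3.17 + log(0.005240/0.002751) = 3.17 + (+0.28) = 3.45.

3.45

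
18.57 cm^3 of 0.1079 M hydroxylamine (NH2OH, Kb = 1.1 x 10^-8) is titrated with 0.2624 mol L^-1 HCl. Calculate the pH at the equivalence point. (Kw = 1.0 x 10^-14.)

n(NH2OH) = 0.1079 x 0.01857 = 0.002004 mol; V(HCl) at equivalence = 0.002004/0.2624 = 0.007636 L.
At equivalence the base is fully converted to NH3OH+; total volume = 0.02621 L, so [NH3OH+] = 0.002004/0.02621 = 0.07646 M.
Ka(NH3OH+) = Kw/Kb = 1.0e-14 / 1.1 x 10^-8 = 9.09e-7.
[H^+] = sqrt(Ka x [NH3OH+]) = sqrt(9.09e-7 x 0.07646) = 0.000264 M.
pH = -log(0.000264) = 3.58.

3.58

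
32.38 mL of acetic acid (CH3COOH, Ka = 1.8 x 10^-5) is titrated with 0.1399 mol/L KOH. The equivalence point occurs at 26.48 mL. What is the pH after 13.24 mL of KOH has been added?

13.24 mL is exactly half the equivalence volume (26.48/2), i.e. the half-equivalence point.
There, n(HA) = n(A^-), so pH = pKa = -log(1.8 x 10^-5) = 4.74.

4.74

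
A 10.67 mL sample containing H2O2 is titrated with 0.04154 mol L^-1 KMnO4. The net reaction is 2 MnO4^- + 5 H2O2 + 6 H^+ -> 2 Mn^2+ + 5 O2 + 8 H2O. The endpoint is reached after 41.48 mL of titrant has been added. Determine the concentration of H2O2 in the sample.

0.404 M

n(KMnO4) = 0.04154 x 0.04148 = 0.001723 mol.
From the balanced equation, 2 mol KMnO4 reacts with 5 mol H2O2, so n(H2O2) = 0.001723 x 5/2 = 0.004308 mol.
[H2O2] = 0.004308 / 0.01067 L = 0.404 M.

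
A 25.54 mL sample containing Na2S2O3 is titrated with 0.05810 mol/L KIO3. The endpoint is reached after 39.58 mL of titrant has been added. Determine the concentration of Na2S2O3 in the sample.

n(KIO3) = 0.05810 x 0.03958 = 0.002300 mol.
From the balanced equation, 1 mol KIO3 reacts with 6 mol Na2S2O3, so n(Na2S2O3) = 0.002300 x 6/1 = 0.01380 mol.
[Na2S2O3] = 0.01380 / 0.02554 L = 0.540 M.

0.540 M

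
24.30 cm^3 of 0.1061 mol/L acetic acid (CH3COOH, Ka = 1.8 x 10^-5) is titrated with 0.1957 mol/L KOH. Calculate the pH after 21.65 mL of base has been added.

n(acid) = 0.1061 x 0.02430 = 0.002578 mol; n(KOH) added = 0.1957 x 0.02165 = 0.004237 mol.
Base is in excess by 0.004237 - 0.002578 = 0.001659 mol in a total volume of 0.04595 L.
[OH^-] = 0.001659/0.04595 = 0.03610 M, so pOH = 1.44 and pH = 14.00 - 1.44 = 12.56.

12.56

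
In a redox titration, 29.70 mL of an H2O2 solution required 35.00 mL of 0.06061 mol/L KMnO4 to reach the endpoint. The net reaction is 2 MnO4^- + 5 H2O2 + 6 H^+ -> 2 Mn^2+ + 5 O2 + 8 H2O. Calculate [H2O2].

0.179 M

n(KMnO4) = 0.06061 x 0.03500 = 0.002121 mol.
From the balanced equation, 2 mol KMnO4 reacts with 5 mol H2O2, so n(H2O2) = 0.002121 x 5/2 = 0.005303 mol.
[H2O2] = 0.005303 / 0.02970 L = 0.179 M.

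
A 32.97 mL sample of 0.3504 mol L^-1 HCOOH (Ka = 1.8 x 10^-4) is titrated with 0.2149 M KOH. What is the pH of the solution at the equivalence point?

n(HCOOH) = 0.3504 x 0.03297 = 0.01155 mol; V(KOH) at equivalence = 0.01155/0.2149 = 0.05376 L.
At equivalence all the acid is converted to HCOO-; total volume = 0.03297 + 0.05376 = 0.08673 L, so [HCOO-] = 0.01155/0.08673 = 0.1332 M.
Kb = Kw/Ka = 1.0e-14 / 1.8 x 10^-4 = 5.56e-11.
[OH^-] = sqrt(Kb x [HCOO-]) = sqrt(5.56e-11 x 0.1332) = 2.72e-6 M.
pOH = 5.57, so pH = 14.00 - 5.57 = 8.43.

8.43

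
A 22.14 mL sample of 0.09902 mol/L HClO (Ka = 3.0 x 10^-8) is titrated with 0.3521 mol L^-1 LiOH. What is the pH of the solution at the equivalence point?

10.21

n(HClO) = 0.09902 x 0.02214 = 0.002192 mol; V(LiOH) at equivalence = 0.002192/0.3521 = 0.006226 L.
At equivalence all the acid is converted to ClO-; total volume = 0.02214 + 0.006226 = 0.02837 L, so [ClO-] = 0.002192/0.02837 = 0.07729 M.
Kb = Kw/Ka = 1.0e-14 / 3.0 x 10^-8 = 3.33e-7.
[OH^-] = sqrt(Kb x [ClO-]) = sqrt(3.33e-7 x 0.07729) = 0.000161 M.
pOH = 3.79, so pH = 14.00 - 3.79 = 10.21.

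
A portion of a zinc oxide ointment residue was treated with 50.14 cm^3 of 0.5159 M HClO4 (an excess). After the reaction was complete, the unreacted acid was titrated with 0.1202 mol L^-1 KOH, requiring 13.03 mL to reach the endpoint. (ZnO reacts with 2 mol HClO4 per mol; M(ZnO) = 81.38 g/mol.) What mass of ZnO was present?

Total n(HClO4) added = 0.5159 x 0.05014 = 0.02587 mol.
n(KOH) used = 0.1202 x 0.01303 = 0.001566 mol, which equals the excess n(HClO4).
So n(HClO4) consumed by the sample = 0.02587 - 0.001566 = 0.02430 mol.
n(ZnO) = 0.02430 / 2 = 0.01215 mol.
mass = 0.01215 mol x 81.38 g/mol = 0.989 g.

0.989 g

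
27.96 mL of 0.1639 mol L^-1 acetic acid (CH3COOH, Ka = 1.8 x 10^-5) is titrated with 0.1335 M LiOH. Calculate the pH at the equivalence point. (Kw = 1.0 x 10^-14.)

n(CH3COOH) = 0.1639 x 0.02796 = 0.004583 mol; V(LiOH) at equivalence = 0.004583/0.1335 = 0.03433 L.
At equivalence all the acid is converted to CH3COO-; total volume = 0.02796 + 0.03433 = 0.06229 L, so [CH3COO-] = 0.004583/0.06229 = 0.07357 M.
Kb = Kw/Ka = 1.0e-14 / 1.8 x 10^-5 = 5.56e-10.
[OH^-] = sqrt(Kb x [CH3COO-]) = sqrt(5.56e-10 x 0.07357) = 6.39e-6 M.
pOH = 5.19, so pH = 14.00 - 5.19 = 8.81.

8.81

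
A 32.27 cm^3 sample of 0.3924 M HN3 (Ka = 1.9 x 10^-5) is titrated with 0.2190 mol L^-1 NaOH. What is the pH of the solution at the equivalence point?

n(HN3) = 0.3924 x 0.03227 = 0.01266 mol; V(NaOH) at equivalence = 0.01266/0.2190 = 0.05782 L.
At equivalence all the acid is converted to N3-; total volume = 0.03227 + 0.05782 = 0.09009 L, so [N3-] = 0.01266/0.09009 = 0.1406 M.
Kb = Kw/Ka = 1.0e-14 / 1.9 x 10^-5 = 5.26e-10.
[OH^-] = sqrt(Kb x [N3-]) = sqrt(5.26e-10 x 0.1406) = 8.60e-6 M.
pOH = 5.07, so pH = 14.00 - 5.07 = 8.93.

8.93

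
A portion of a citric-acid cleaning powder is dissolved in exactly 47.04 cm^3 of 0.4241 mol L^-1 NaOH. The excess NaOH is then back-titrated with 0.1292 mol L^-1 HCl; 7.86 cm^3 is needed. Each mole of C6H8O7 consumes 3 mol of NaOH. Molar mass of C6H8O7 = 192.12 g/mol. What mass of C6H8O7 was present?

Total n(NaOH) added = 0.4241 x 0.04704 = 0.01995 mol.
n(HCl) used = 0.1292 x 0.007860 = 0.001016 mol, which equals the excess n(NaOH).
So n(NaOH) consumed by the sample = 0.01995 - 0.001016 = 0.01893 mol.
n(C6H8O7) = 0.01893 / 3 = 0.006311 mol.
mass = 0.006311 mol x 192.12 g/mol = 1.21 g.

1.21 g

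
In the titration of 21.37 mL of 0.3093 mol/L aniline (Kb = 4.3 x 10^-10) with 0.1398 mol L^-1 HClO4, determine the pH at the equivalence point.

2.82

n(C6H5NH2) = 0.3093 x 0.02137 = 0.006610 mol; V(HClO4) at equivalence = 0.006610/0.1398 = 0.04728 L.
At equivalence the base is fully converted to C6H5NH3+; total volume = 0.06865 L, so [C6H5NH3+] = 0.006610/0.06865 = 0.09628 M.
Ka(C6H5NH3+) = Kw/Kb = 1.0e-14 / 4.3 x 10^-10 = 2.33e-5.
[H^+] = sqrt(Ka x [C6H5NH3+]) = sqrt(2.33e-5 x 0.09628) = 0.00150 M.
pH = -log(0.00150) = 2.82.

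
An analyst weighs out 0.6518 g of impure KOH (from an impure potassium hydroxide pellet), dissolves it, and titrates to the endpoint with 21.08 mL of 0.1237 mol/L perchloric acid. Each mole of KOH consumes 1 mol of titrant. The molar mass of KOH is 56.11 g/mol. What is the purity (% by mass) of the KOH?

22.4%

n(HClO4) = 0.1237 x 0.02108 = 0.002608 mol.
n(KOH) = 0.002608 / 1 = 0.002608 mol.
mass of KOH = 0.002608 x 56.11 = 0.1463 g.
% purity = 0.1463 / 0.6518 x 100 = 22.4%.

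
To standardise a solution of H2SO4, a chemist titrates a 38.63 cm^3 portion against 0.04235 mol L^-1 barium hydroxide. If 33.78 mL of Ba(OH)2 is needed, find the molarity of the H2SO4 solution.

0.0370 M

n(Ba(OH)2) delivered = 0.04235 x 0.03378 = 0.001431 mol.
For a 1:1 reaction, n(H2SO4) = 0.001431 mol.
[H2SO4] = 0.001431 mol / 0.03863 L = 0.0370 M.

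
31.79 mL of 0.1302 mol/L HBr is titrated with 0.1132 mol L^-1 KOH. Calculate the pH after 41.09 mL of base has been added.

11.85

n(acid) = 0.1302 x 0.03179 = 0.004139 mol; n(KOH) added = 0.1132 x 0.04109 = 0.004651 mol.
Base is in excess by 0.004651 - 0.004139 = 0.0005123 mol in a total volume of 0.07288 L.
[OH^-] = 0.0005123/0.07288 = 0.007030 M, so pOH = 2.15 and pH = 14.00 - 2.15 = 11.85.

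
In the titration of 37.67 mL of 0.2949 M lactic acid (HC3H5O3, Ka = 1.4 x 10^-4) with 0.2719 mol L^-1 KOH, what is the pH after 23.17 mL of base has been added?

3.97

Initial n(HC3H5O3) = 0.2949 x 0.03767 = 0.01111 mol.
n(KOH) added = 0.2719 x 0.02317 = 0.006300 mol, converting that many moles of HC3H5O3 to C3H5O3-.
Remaining n(HC3H5O3) = 0.004809 mol; n(C3H5O3-) = 0.006300 mol.
By Henderson-Hasselbalch, pH = pKa + log([A^-]/[HA]) = 3.85 + log(0.006300/0.004809) = 3.85 + (+0.12) = 3.97.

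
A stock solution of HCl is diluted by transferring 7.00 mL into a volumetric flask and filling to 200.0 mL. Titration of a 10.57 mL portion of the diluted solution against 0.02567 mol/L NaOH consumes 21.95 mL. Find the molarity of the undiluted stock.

n(NaOH) = 0.02567 x 0.02195 = 0.0005635 mol.
n(HCl) in the aliquot = 0.0005635 mol.
[diluted HCl] = 0.0005635 / 0.01057 = 0.05331 M.
Dilution factor = 200.0/7.000 = 28.57, so [stock] = 0.05331 x 28.57 = 1.52 M.

1.52 M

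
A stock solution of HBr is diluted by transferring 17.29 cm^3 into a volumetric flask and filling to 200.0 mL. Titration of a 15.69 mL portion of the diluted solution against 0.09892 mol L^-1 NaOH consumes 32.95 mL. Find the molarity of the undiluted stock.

n(NaOH) = 0.09892 x 0.03295 = 0.003259 mol.
n(HBr) in the aliquot = 0.003259 mol.
[diluted HBr] = 0.003259 / 0.01569 = 0.2077 M.
Dilution factor = 200.0/17.29 = 11.57, so [stock] = 0.2077 x 11.57 = 2.40 M.

2.40 M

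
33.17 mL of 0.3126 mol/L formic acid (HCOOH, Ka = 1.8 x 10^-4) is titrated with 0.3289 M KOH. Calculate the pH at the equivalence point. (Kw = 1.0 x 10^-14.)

n(HCOOH) = 0.3126 x 0.03317 = 0.01037 mol; V(KOH) at equivalence = 0.01037/0.3289 = 0.03153 L.
At equivalence all the acid is converted to HCOO-; total volume = 0.03317 + 0.03153 = 0.06470 L, so [HCOO-] = 0.01037/0.06470 = 0.1603 M.
Kb = Kw/Ka = 1.0e-14 / 1.8 x 10^-4 = 5.56e-11.
[OH^-] = sqrt(Kb x [HCOO-]) = sqrt(5.56e-11 x 0.1603) = 2.98e-6 M.
pOH = 5.53, so pH = 14.00 - 5.53 = 8.47.

8.47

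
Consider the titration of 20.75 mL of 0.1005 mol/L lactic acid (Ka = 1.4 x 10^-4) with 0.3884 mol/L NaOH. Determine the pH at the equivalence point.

n(HC3H5O3) = 0.1005 x 0.02075 = 0.002085 mol; V(NaOH) at equivalence = 0.002085/0.3884 = 0.005369 L.
At equivalence all the acid is converted to C3H5O3-; total volume = 0.02075 + 0.005369 = 0.02612 L, so [C3H5O3-] = 0.002085/0.02612 = 0.07984 M.
Kb = Kw/Ka = 1.0e-14 / 1.4 x 10^-4 = 7.14e-11.
[OH^-] = sqrt(Kb x [C3H5O3-]) = sqrt(7.14e-11 x 0.07984) = 2.39e-6 M.
pOH = 5.62, so pH = 14.00 - 5.62 = 8.38.

8.38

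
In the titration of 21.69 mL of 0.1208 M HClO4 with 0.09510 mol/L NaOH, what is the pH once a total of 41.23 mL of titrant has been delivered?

n(acid) = 0.1208 x 0.02169 = 0.002620 mol; n(NaOH) added = 0.09510 x 0.04123 = 0.003921 mol.
Base is in excess by 0.003921 - 0.002620 = 0.001301 mol in a total volume of 0.06292 L.
[OH^-] = 0.001301/0.06292 = 0.02067 M, so pOH = 1.68 and pH = 14.00 - 1.68 = 12.32.

12.32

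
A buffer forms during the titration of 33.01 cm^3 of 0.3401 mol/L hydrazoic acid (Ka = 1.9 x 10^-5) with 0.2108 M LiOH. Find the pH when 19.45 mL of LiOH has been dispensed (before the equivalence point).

Initial n(HN3) = 0.3401 x 0.03301 = 0.01123 mol.
n(LiOH) added = 0.2108 x 0.01945 = 0.004100 mol, converting that many moles of HN3 to N3-.
Remaining n(HN3) = 0.007127 mol; n(N3-) = 0.004100 mol.
By Henderson-Hasselbalch, pH = pKa + log([A^-]/[HA]) = 4.72 + log(0.004100/0.007127) = 4.72 + (-0.24) = 4.48.

4.48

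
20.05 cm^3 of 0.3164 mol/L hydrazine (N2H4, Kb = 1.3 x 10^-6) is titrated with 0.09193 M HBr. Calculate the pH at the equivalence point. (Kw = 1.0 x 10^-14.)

4.63

n(N2H4) = 0.3164 x 0.02005 = 0.006344 mol; V(HBr) at equivalence = 0.006344/0.09193 = 0.06901 L.
At equivalence the base is fully converted to N2H5+; total volume = 0.08906 L, so [N2H5+] = 0.006344/0.08906 = 0.07123 M.
Ka(N2H5+) = Kw/Kb = 1.0e-14 / 1.3 x 10^-6 = 7.69e-9.
[H^+] = sqrt(Ka x [N2H5+]) = sqrt(7.69e-9 x 0.07123) = 2.34e-5 M.
pH = -log(2.34e-5) = 4.63.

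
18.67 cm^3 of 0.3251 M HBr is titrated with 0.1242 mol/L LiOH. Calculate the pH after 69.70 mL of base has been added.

n(acid) = 0.3251 x 0.01867 = 0.006070 mol; n(LiOH) added = 0.1242 x 0.06970 = 0.008657 mol.
Base is in excess by 0.008657 - 0.006070 = 0.002587 mol in a total volume of 0.08837 L.
[OH^-] = 0.002587/0.08837 = 0.02928 M, so pOH = 1.53 and pH = 14.00 - 1.53 = 12.47.

12.47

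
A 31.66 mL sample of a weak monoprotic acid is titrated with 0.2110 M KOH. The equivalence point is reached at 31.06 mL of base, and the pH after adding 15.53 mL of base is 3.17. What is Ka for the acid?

6.8 x 10^-4

15.53 mL is half of the equivalence volume, so this is the half-equivalence point where [HA] = [A^-].
At half-equivalence pH = pKa, so pKa = 3.17.
Ka = 10^(-3.17) = 6.8 x 10^-4.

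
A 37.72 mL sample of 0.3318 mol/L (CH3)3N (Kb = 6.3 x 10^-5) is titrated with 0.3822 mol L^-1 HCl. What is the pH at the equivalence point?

n((CH3)3N) = 0.3318 x 0.03772 = 0.01252 mol; V(HCl) at equivalence = 0.01252/0.3822 = 0.03275 L.
At equivalence the base is fully converted to (CH3)3NH+; total volume = 0.07047 L, so [(CH3)3NH+] = 0.01252/0.07047 = 0.1776 M.
Ka((CH3)3NH+) = Kw/Kb = 1.0e-14 / 6.3 x 10^-5 = 1.59e-10.
[H^+] = sqrt(Ka x [(CH3)3NH+]) = sqrt(1.59e-10 x 0.1776) = 5.31e-6 M.
pH = -log(5.31e-6) = 5.27.

5.27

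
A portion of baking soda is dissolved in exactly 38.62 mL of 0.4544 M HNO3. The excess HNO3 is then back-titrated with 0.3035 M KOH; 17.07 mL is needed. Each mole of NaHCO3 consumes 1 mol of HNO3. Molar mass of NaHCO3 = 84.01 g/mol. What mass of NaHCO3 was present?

Total n(HNO3) added = 0.4544 x 0.03862 = 0.01755 mol.
n(KOH) used = 0.3035 x 0.01707 = 0.005181 mol, which equals the excess n(HNO3).
So n(HNO3) consumed by the sample = 0.01755 - 0.005181 = 0.01237 mol.
n(NaHCO3) = 0.01237 / 1 = 0.01237 mol.
mass = 0.01237 mol x 84.01 g/mol = 1.04 g.

1.04 g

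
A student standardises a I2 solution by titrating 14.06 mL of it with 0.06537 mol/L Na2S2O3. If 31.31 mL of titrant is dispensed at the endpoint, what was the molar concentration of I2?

n(Na2S2O3) = 0.06537 x 0.03131 = 0.002047 mol.
From the balanced equation, 2 mol Na2S2O3 reacts with 1 mol I2, so n(I2) = 0.002047 x 1/2 = 0.001023 mol.
[I2] = 0.001023 / 0.01406 L = 0.0728 M.

0.0728 M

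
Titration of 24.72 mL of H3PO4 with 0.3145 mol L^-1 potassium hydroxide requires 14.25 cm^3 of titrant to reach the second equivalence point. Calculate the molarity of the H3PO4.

n(KOH) = 0.3145 x 0.01425 = 0.004482 mol.
At the second equivalence point, 2 mol OH^- react per mol H3PO4, so n(H3PO4) = 0.004482 / 2 = 0.002241 mol.
[H3PO4] = 0.002241 / 0.02472 L = 0.0906 M.

0.0906 M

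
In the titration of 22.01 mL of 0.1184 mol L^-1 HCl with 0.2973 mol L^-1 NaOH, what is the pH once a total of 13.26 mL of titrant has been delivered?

n(acid) = 0.1184 x 0.02201 = 0.002606 mol; n(NaOH) added = 0.2973 x 0.01326 = 0.003942 mol.
Base is in excess by 0.003942 - 0.002606 = 0.001336 mol in a total volume of 0.03527 L.
[OH^-] = 0.001336/0.03527 = 0.03789 M, so pOH = 1.42 and pH = 14.00 - 1.42 = 12.58.

12.58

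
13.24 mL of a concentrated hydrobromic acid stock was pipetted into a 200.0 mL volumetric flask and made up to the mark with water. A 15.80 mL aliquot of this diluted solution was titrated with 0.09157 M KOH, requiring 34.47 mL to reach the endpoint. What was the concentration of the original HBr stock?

n(KOH) = 0.09157 x 0.03447 = 0.003156 mol.
n(HBr) in the aliquot = 0.003156 mol.
[diluted HBr] = 0.003156 / 0.01580 = 0.1998 M.
Dilution factor = 200.0/13.24 = 15.11, so [stock] = 0.1998 x 15.11 = 3.02 M.

3.02 M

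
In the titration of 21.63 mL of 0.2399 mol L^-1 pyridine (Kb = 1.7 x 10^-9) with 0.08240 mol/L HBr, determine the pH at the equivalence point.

3.22

n(C5H5N) = 0.2399 x 0.02163 = 0.005189 mol; V(HBr) at equivalence = 0.005189/0.08240 = 0.06297 L.
At equivalence the base is fully converted to C5H5NH+; total volume = 0.08460 L, so [C5H5NH+] = 0.005189/0.08460 = 0.06133 M.
Ka(C5H5NH+) = Kw/Kb = 1.0e-14 / 1.7 x 10^-9 = 5.88e-6.
[H^+] = sqrt(Ka x [C5H5NH+]) = sqrt(5.88e-6 x 0.06133) = 0.000601 M.
pH = -log(0.000601) = 3.22.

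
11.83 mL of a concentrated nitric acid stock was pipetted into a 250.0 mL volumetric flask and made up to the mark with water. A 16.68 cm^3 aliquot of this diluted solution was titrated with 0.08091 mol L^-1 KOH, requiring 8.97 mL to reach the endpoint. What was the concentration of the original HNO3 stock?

n(KOH) = 0.08091 x 0.008970 = 0.0007258 mol.
n(HNO3) in the aliquot = 0.0007258 mol.
[diluted HNO3] = 0.0007258 / 0.01668 = 0.04351 M.
Dilution factor = 250.0/11.83 = 21.13, so [stock] = 0.04351 x 21.13 = 0.920 M.

0.920 M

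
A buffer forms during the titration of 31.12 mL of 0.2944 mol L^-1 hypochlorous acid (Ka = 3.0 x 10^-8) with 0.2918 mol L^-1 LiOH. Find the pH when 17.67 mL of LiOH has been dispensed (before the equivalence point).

7.63

Initial n(HClO) = 0.2944 x 0.03112 = 0.009162 mol.
n(LiOH) added = 0.2918 x 0.01767 = 0.005156 mol, converting that many moles of HClO to ClO-.
Remaining n(HClO) = 0.004006 mol; n(ClO-) = 0.005156 mol.
By Henderson-Hasselbalch, pH = pKa + log([A^-]/[HA]) = 7.52 + log(0.005156/0.004006) = 7.52 + (+0.11) = 7.63.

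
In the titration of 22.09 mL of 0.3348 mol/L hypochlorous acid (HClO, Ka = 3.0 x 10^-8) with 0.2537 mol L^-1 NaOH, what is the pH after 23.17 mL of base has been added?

8.11

Initial n(HClO) = 0.3348 x 0.02209 = 0.007396 mol.
n(NaOH) added = 0.2537 x 0.02317 = 0.005878 mol, converting that many moles of HClO to ClO-.
Remaining n(HClO) = 0.001518 mol; n(ClO-) = 0.005878 mol.
By Henderson-Hasselbalch, pH = pKa + log([A^-]/[HA]) = 7.52 + log(0.005878/0.001518) = 7.52 + (+0.59) = 8.11.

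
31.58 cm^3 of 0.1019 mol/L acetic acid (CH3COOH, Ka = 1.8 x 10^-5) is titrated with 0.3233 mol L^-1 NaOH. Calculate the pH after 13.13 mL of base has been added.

12.36

n(acid) = 0.1019 x 0.03158 = 0.003218 mol; n(NaOH) added = 0.3233 x 0.01313 = 0.004245 mol.
Base is in excess by 0.004245 - 0.003218 = 0.001027 mol in a total volume of 0.04471 L.
[OH^-] = 0.001027/0.04471 = 0.02297 M, so pOH = 1.64 and pH = 14.00 - 1.64 = 12.36.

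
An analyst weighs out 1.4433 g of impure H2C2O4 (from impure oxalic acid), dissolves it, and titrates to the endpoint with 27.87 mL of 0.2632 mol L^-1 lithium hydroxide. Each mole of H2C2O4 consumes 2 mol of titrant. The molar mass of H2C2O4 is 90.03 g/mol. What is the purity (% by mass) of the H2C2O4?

22.9%

n(LiOH) = 0.2632 x 0.02787 = 0.007335 mol.
n(H2C2O4) = 0.007335 / 2 = 0.003668 mol.
mass of H2C2O4 = 0.003668 x 90.03 = 0.3302 g.
% purity = 0.3302 / 1.4433 x 100 = 22.9%.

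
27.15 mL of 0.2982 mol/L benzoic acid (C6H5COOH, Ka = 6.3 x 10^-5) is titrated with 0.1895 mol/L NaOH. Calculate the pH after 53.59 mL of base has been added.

n(acid) = 0.2982 x 0.02715 = 0.008096 mol; n(NaOH) added = 0.1895 x 0.05359 = 0.01016 mol.
Base is in excess by 0.01016 - 0.008096 = 0.002059 mol in a total volume of 0.08074 L.
[OH^-] = 0.002059/0.08074 = 0.02550 M, so pOH = 1.59 and pH = 14.00 - 1.59 = 12.41.

12.41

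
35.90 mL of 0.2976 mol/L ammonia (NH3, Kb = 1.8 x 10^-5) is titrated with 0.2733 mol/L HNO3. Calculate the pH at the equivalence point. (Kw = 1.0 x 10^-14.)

n(NH3) = 0.2976 x 0.03590 = 0.01068 mol; V(HNO3) at equivalence = 0.01068/0.2733 = 0.03909 L.
At equivalence the base is fully converted to NH4+; total volume = 0.07499 L, so [NH4+] = 0.01068/0.07499 = 0.1425 M.
Ka(NH4+) = Kw/Kb = 1.0e-14 / 1.8 x 10^-5 = 5.56e-10.
[H^+] = sqrt(Ka x [NH4+]) = sqrt(5.56e-10 x 0.1425) = 8.90e-6 M.
pH = -log(8.90e-6) = 5.05.

5.05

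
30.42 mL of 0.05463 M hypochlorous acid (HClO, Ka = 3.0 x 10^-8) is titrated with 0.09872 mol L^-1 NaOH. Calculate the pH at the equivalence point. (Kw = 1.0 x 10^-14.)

n(HClO) = 0.05463 x 0.03042 = 0.001662 mol; V(NaOH) at equivalence = 0.001662/0.09872 = 0.01683 L.
At equivalence all the acid is converted to ClO-; total volume = 0.03042 + 0.01683 = 0.04725 L, so [ClO-] = 0.001662/0.04725 = 0.03517 M.
Kb = Kw/Ka = 1.0e-14 / 3.0 x 10^-8 = 3.33e-7.
[OH^-] = sqrt(Kb x [ClO-]) = sqrt(3.33e-7 x 0.03517) = 0.000108 M.
pOH = 3.97, so pH = 14.00 - 3.97 = 10.03.

10.03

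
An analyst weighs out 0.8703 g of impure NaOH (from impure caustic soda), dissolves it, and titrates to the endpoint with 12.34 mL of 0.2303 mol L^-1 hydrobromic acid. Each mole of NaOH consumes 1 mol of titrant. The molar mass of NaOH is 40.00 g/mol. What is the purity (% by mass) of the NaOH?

13.1%

n(HBr) = 0.2303 x 0.01234 = 0.002842 mol.
n(NaOH) = 0.002842 / 1 = 0.002842 mol.
mass of NaOH = 0.002842 x 40.00 = 0.1137 g.
% purity = 0.1137 / 0.8703 x 100 = 13.1%.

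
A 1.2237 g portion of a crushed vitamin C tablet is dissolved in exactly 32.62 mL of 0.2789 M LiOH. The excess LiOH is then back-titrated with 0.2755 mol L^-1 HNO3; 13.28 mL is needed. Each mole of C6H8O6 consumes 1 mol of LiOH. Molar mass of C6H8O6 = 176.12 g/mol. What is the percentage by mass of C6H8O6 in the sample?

78.3%

Total n(LiOH) added = 0.2789 x 0.03262 = 0.009098 mol.
n(HNO3) used = 0.2755 x 0.01328 = 0.003659 mol, which equals the excess n(LiOH).
So n(LiOH) consumed by the sample = 0.009098 - 0.003659 = 0.005439 mol.
n(C6H8O6) = 0.005439 / 1 = 0.005439 mol.
mass C6H8O6 = 0.005439 x 176.12 = 0.9579 g, so %C6H8O6 = 0.9579/1.2237 x 100 = 78.3%.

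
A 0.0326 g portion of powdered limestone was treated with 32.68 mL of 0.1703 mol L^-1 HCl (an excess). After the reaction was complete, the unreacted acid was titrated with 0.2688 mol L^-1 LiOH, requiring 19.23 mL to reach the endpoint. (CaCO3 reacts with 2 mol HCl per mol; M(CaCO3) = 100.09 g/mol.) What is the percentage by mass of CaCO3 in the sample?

Total n(HCl) added = 0.1703 x 0.03268 = 0.005565 mol.
n(LiOH) used = 0.2688 x 0.01923 = 0.005169 mol, which equals the excess n(HCl).
So n(HCl) consumed by the sample = 0.005565 - 0.005169 = 0.0003964 mol.
n(CaCO3) = 0.0003964 / 2 = 0.0001982 mol.
mass CaCO3 = 0.0001982 x 100.09 = 0.01984 g, so %CaCO3 = 0.01984/0.0326 x 100 = 60.8%.

60.8%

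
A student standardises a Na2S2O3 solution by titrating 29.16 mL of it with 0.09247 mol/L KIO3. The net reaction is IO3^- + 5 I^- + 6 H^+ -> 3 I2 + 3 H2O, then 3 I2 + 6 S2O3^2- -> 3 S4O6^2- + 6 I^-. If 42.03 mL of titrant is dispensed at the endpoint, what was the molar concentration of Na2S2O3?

0.800 M

n(KIO3) = 0.09247 x 0.04203 = 0.003887 mol.
From the balanced equation, 1 mol KIO3 reacts with 6 mol Na2S2O3, so n(Na2S2O3) = 0.003887 x 6/1 = 0.02332 mol.
[Na2S2O3] = 0.02332 / 0.02916 L = 0.800 M.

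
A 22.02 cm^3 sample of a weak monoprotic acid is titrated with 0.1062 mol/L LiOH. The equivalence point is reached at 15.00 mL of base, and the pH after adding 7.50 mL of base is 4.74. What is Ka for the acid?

7.50 mL is half of the equivalence volume, so this is the half-equivalence point where [HA] = [A^-].
At half-equivalence pH = pKa, so pKa = 4.74.
Ka = 10^(-4.74) = 1.8 x 10^-5.

1.8 x 10^-5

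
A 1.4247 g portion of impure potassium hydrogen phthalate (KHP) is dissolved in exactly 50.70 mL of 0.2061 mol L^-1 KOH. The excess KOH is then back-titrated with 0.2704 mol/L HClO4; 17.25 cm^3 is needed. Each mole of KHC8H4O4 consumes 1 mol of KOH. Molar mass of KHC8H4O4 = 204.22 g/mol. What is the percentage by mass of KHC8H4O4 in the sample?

Total n(KOH) added = 0.2061 x 0.05070 = 0.01045 mol.
n(HClO4) used = 0.2704 x 0.01725 = 0.004664 mol, which equals the excess n(KOH).
So n(KOH) consumed by the sample = 0.01045 - 0.004664 = 0.005785 mol.
n(KHC8H4O4) = 0.005785 / 1 = 0.005785 mol.
mass KHC8H4O4 = 0.005785 x 204.22 = 1.181 g, so %KHC8H4O4 = 1.181/1.4247 x 100 = 82.9%.

82.9%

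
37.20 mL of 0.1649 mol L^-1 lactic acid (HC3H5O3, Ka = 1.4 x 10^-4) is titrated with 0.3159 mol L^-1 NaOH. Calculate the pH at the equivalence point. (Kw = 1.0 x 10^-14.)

8.44

n(HC3H5O3) = 0.1649 x 0.03720 = 0.006134 mol; V(NaOH) at equivalence = 0.006134/0.3159 = 0.01942 L.
At equivalence all the acid is converted to C3H5O3-; total volume = 0.03720 + 0.01942 = 0.05662 L, so [C3H5O3-] = 0.006134/0.05662 = 0.1083 M.
Kb = Kw/Ka = 1.0e-14 / 1.4 x 10^-4 = 7.14e-11.
[OH^-] = sqrt(Kb x [C3H5O3-]) = sqrt(7.14e-11 x 0.1083) = 2.78e-6 M.
pOH = 5.56, so pH = 14.00 - 5.56 = 8.44.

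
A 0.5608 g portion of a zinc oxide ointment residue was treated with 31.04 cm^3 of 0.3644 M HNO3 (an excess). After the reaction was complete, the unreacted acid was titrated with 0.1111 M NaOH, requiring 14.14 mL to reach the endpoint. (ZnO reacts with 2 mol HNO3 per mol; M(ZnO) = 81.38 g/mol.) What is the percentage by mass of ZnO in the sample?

70.7%

Total n(HNO3) added = 0.3644 x 0.03104 = 0.01131 mol.
n(NaOH) used = 0.1111 x 0.01414 = 0.001571 mol, which equals the excess n(HNO3).
So n(HNO3) consumed by the sample = 0.01131 - 0.001571 = 0.009740 mol.
n(ZnO) = 0.009740 / 2 = 0.004870 mol.
mass ZnO = 0.004870 x 81.38 = 0.3963 g, so %ZnO = 0.3963/0.5608 x 100 = 70.7%.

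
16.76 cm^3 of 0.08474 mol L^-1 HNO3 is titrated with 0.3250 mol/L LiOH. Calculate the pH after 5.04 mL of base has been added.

12.00

n(acid) = 0.08474 x 0.01676 = 0.001420 mol; n(LiOH) added = 0.3250 x 0.005040 = 0.001638 mol.
Base is in excess by 0.001638 - 0.001420 = 0.0002178 mol in a total volume of 0.02180 L.
[OH^-] = 0.0002178/0.02180 = 0.009989 M, so pOH = 2.00 and pH = 14.00 - 2.00 = 12.00.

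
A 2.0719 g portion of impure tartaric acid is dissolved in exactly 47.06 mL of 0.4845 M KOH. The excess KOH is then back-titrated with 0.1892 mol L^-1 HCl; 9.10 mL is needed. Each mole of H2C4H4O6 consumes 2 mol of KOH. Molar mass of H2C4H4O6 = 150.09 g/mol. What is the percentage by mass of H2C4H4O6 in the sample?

Total n(KOH) added = 0.4845 x 0.04706 = 0.02280 mol.
n(HCl) used = 0.1892 x 0.009100 = 0.001722 mol, which equals the excess n(KOH).
So n(KOH) consumed by the sample = 0.02280 - 0.001722 = 0.02108 mol.
n(H2C4H4O6) = 0.02108 / 2 = 0.01054 mol.
mass H2C4H4O6 = 0.01054 x 150.09 = 1.582 g, so %H2C4H4O6 = 1.582/2.0719 x 100 = 76.3%.

76.3%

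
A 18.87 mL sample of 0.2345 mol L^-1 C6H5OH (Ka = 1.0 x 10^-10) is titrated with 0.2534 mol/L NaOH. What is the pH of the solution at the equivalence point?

11.54

n(C6H5OH) = 0.2345 x 0.01887 = 0.004425 mol; V(NaOH) at equivalence = 0.004425/0.2534 = 0.01746 L.
At equivalence all the acid is converted to C6H5O-; total volume = 0.01887 + 0.01746 = 0.03633 L, so [C6H5O-] = 0.004425/0.03633 = 0.1218 M.
Kb = Kw/Ka = 1.0e-14 / 1.0 x 10^-10 = 0.000100.
[OH^-] = sqrt(Kb x [C6H5O-]) = sqrt(0.000100 x 0.1218) = 0.00349 M.
pOH = 2.46, so pH = 14.00 - 2.46 = 11.54.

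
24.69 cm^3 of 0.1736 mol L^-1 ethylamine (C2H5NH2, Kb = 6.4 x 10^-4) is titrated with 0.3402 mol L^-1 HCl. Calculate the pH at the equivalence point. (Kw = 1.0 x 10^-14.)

5.87

n(C2H5NH2) = 0.1736 x 0.02469 = 0.004286 mol; V(HCl) at equivalence = 0.004286/0.3402 = 0.01260 L.
At equivalence the base is fully converted to C2H5NH3+; total volume = 0.03729 L, so [C2H5NH3+] = 0.004286/0.03729 = 0.1149 M.
Ka(C2H5NH3+) = Kw/Kb = 1.0e-14 / 6.4 x 10^-4 = 1.56e-11.
[H^+] = sqrt(Ka x [C2H5NH3+]) = sqrt(1.56e-11 x 0.1149) = 1.34e-6 M.
pH = -log(1.34e-6) = 5.87.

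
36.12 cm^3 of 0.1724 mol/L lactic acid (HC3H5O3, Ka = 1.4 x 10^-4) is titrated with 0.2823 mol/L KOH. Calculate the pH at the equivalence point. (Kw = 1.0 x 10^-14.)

8.44

n(HC3H5O3) = 0.1724 x 0.03612 = 0.006227 mol; V(KOH) at equivalence = 0.006227/0.2823 = 0.02206 L.
At equivalence all the acid is converted to C3H5O3-; total volume = 0.03612 + 0.02206 = 0.05818 L, so [C3H5O3-] = 0.006227/0.05818 = 0.1070 M.
Kb = Kw/Ka = 1.0e-14 / 1.4 x 10^-4 = 7.14e-11.
[OH^-] = sqrt(Kb x [C3H5O3-]) = sqrt(7.14e-11 x 0.1070) = 2.77e-6 M.
pOH = 5.56, so pH = 14.00 - 5.56 = 8.44.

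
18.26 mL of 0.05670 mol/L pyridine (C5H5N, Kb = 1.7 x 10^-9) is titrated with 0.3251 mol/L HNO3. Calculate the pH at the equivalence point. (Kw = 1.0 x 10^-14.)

n(C5H5N) = 0.05670 x 0.01826 = 0.001035 mol; V(HNO3) at equivalence = 0.001035/0.3251 = 0.003185 L.
At equivalence the base is fully converted to C5H5NH+; total volume = 0.02144 L, so [C5H5NH+] = 0.001035/0.02144 = 0.04828 M.
Ka(C5H5NH+) = Kw/Kb = 1.0e-14 / 1.7 x 10^-9 = 5.88e-6.
[H^+] = sqrt(Ka x [C5H5NH+]) = sqrt(5.88e-6 x 0.04828) = 0.000533 M.
pH = -log(0.000533) = 3.27.

3.27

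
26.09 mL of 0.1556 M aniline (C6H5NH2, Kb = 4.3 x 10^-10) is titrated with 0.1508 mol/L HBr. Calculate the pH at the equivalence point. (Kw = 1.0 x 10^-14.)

n(C6H5NH2) = 0.1556 x 0.02609 = 0.004060 mol; V(HBr) at equivalence = 0.004060/0.1508 = 0.02692 L.
At equivalence the base is fully converted to C6H5NH3+; total volume = 0.05301 L, so [C6H5NH3+] = 0.004060/0.05301 = 0.07658 M.
Ka(C6H5NH3+) = Kw/Kb = 1.0e-14 / 4.3 x 10^-10 = 2.33e-5.
[H^+] = sqrt(Ka x [C6H5NH3+]) = sqrt(2.33e-5 x 0.07658) = 0.00133 M.
pH = -log(0.00133) = 2.87.

2.87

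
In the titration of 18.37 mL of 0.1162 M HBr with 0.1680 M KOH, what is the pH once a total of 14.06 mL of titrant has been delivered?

11.85

n(acid) = 0.1162 x 0.01837 = 0.002135 mol; n(KOH) added = 0.1680 x 0.01406 = 0.002362 mol.
Base is in excess by 0.002362 - 0.002135 = 0.0002275 mol in a total volume of 0.03243 L.
[OH^-] = 0.0002275/0.03243 = 0.007015 M, so pOH = 2.15 and pH = 14.00 - 2.15 = 11.85.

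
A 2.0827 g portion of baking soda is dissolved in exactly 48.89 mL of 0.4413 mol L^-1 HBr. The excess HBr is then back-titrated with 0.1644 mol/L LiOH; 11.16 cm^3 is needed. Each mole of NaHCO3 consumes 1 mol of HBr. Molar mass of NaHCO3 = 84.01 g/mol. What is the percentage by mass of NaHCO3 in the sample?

Total n(HBr) added = 0.4413 x 0.04889 = 0.02158 mol.
n(LiOH) used = 0.1644 x 0.01116 = 0.001835 mol, which equals the excess n(HBr).
So n(HBr) consumed by the sample = 0.02158 - 0.001835 = 0.01974 mol.
n(NaHCO3) = 0.01974 / 1 = 0.01974 mol.
mass NaHCO3 = 0.01974 x 84.01 = 1.658 g, so %NaHCO3 = 1.658/2.0827 x 100 = 79.6%.

79.6%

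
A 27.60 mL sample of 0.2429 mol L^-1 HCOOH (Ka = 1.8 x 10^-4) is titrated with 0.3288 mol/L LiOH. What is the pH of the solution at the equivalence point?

8.44

n(HCOOH) = 0.2429 x 0.02760 = 0.006704 mol; V(LiOH) at equivalence = 0.006704/0.3288 = 0.02039 L.
At equivalence all the acid is converted to HCOO-; total volume = 0.02760 + 0.02039 = 0.04799 L, so [HCOO-] = 0.006704/0.04799 = 0.1397 M.
Kb = Kw/Ka = 1.0e-14 / 1.8 x 10^-4 = 5.56e-11.
[OH^-] = sqrt(Kb x [HCOO-]) = sqrt(5.56e-11 x 0.1397) = 2.79e-6 M.
pOH = 5.56, so pH = 14.00 - 5.56 = 8.44.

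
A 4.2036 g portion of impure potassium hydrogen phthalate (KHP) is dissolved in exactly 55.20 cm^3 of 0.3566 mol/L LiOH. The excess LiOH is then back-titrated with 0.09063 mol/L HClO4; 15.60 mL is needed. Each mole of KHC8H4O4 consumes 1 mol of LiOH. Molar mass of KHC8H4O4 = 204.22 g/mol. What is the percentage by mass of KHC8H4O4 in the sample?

Total n(LiOH) added = 0.3566 x 0.05520 = 0.01968 mol.
n(HClO4) used = 0.09063 x 0.01560 = 0.001414 mol, which equals the excess n(LiOH).
So n(LiOH) consumed by the sample = 0.01968 - 0.001414 = 0.01827 mol.
n(KHC8H4O4) = 0.01827 / 1 = 0.01827 mol.
mass KHC8H4O4 = 0.01827 x 204.22 = 3.731 g, so %KHC8H4O4 = 3.731/4.2036 x 100 = 88.8%.

88.8%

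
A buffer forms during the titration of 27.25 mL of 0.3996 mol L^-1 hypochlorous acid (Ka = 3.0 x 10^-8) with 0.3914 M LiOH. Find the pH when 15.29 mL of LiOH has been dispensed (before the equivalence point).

Initial n(HClO) = 0.3996 x 0.02725 = 0.01089 mol.
n(LiOH) added = 0.3914 x 0.01529 = 0.005985 mol, converting that many moles of HClO to ClO-.
Remaining n(HClO) = 0.004905 mol; n(ClO-) = 0.005985 mol.
By Henderson-Hasselbalch, pH = pKa + log([A^-]/[HA]) = 7.52 + log(0.005985/0.004905) = 7.52 + (+0.09) = 7.61.

7.61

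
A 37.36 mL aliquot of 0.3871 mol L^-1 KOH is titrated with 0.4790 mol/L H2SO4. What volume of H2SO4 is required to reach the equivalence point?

15.1 mL

n(KOH) = 0.3871 mol/L x 0.03736 L = 0.01446 mol.
The neutralisation is 2 KOH : 1 H2SO4, so n(H2SO4) = 0.01446 x 1/2 = 0.007231 mol.
V(H2SO4) = 0.007231 / 0.4790 = 0.01510 L = 15.1 mL.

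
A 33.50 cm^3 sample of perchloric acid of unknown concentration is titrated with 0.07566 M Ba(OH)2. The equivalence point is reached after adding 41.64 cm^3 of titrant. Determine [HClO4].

0.188 M

n(Ba(OH)2) delivered = 0.07566 x 0.04164 = 0.003150 mol.
The reaction is 2 HClO4 + 1 Ba(OH)2, so n(HClO4) = 0.003150 x 2/1 = 0.006301 mol.
[HClO4] = 0.006301 mol / 0.03350 L = 0.188 M.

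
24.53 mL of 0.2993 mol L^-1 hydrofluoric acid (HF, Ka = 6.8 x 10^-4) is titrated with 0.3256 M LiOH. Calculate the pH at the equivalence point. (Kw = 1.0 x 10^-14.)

8.18

n(HF) = 0.2993 x 0.02453 = 0.007342 mol; V(LiOH) at equivalence = 0.007342/0.3256 = 0.02255 L.
At equivalence all the acid is converted to F-; total volume = 0.02453 + 0.02255 = 0.04708 L, so [F-] = 0.007342/0.04708 = 0.1559 M.
Kb = Kw/Ka = 1.0e-14 / 6.8 x 10^-4 = 1.47e-11.
[OH^-] = sqrt(Kb x [F-]) = sqrt(1.47e-11 x 0.1559) = 1.51e-6 M.
pOH = 5.82, so pH = 14.00 - 5.82 = 8.18.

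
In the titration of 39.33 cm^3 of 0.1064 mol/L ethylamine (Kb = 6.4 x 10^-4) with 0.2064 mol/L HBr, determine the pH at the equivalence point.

5.98

n(C2H5NH2) = 0.1064 x 0.03933 = 0.004185 mol; V(HBr) at equivalence = 0.004185/0.2064 = 0.02027 L.
At equivalence the base is fully converted to C2H5NH3+; total volume = 0.05960 L, so [C2H5NH3+] = 0.004185/0.05960 = 0.07021 M.
Ka(C2H5NH3+) = Kw/Kb = 1.0e-14 / 6.4 x 10^-4 = 1.56e-11.
[H^+] = sqrt(Ka x [C2H5NH3+]) = sqrt(1.56e-11 x 0.07021) = 1.05e-6 M.
pH = -log(1.05e-6) = 5.98.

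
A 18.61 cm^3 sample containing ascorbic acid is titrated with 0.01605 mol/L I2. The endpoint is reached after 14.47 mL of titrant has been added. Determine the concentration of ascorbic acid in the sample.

0.0125 M

n(I2) = 0.01605 x 0.01447 = 0.0002322 mol.
From the balanced equation, 1 mol I2 reacts with 1 mol ascorbic acid, so n(ascorbic acid) = 0.0002322 x 1/1 = 0.0002322 mol.
[ascorbic acid] = 0.0002322 / 0.01861 L = 0.0125 M.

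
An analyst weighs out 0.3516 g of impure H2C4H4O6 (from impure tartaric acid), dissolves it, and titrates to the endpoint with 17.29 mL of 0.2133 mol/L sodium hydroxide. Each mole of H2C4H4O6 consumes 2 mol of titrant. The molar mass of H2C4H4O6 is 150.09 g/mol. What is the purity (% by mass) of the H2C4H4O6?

78.7%

n(NaOH) = 0.2133 x 0.01729 = 0.003688 mol.
n(H2C4H4O6) = 0.003688 / 2 = 0.001844 mol.
mass of H2C4H4O6 = 0.001844 x 150.09 = 0.2768 g.
% purity = 0.2768 / 0.3516 x 100 = 78.7%.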